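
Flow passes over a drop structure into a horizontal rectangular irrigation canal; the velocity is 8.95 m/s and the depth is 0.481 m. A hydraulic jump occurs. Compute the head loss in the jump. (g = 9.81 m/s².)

Fr₁ = V₁/√(g·y₁) = 8.95/√(9.81×0.481) = 4.12.
From the momentum equation for a rectangular channel, y₂/y₁ = ½[√(1 + 8Fr₁²) − 1] = ½[√136.8 − 1] = 5.35.
y₂ = 5.35 × 0.481 = 2.57 m.
q = V₁·y₁ = 8.95 × 0.481 = 4.30 m²/s. V₂ = q/y₂ = 4.30/2.57 = 1.67 m/s. E₁ = y₁ + V₁²/2g = 4.56 m; E₂ = y₂ + V₂²/2g = 2.72 m. ΔE = E₁ − E₂ = 1.85 m.

ΔE = 1.85 m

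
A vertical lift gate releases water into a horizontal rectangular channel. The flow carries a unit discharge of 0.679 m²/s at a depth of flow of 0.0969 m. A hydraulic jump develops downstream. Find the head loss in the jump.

V₁ = q/y₁ = 0.679/0.0969 = 7.01 m/s. Fr₁ = V₁/√(g·y₁) = 7.01/√(9.81×0.0969) = 7.19.
Sequent-depth ratio: y₂/y₁ = ½[√(1 + 8Fr₁²) − 1] = ½[√414.2 − 1] = 9.68.
y₂ = 9.68 × 0.0969 = 0.938 m.
Head loss: ΔE = (y₂ − y₁)³/(4y₁y₂) = (0.938 − 0.0969)³/(4×0.0969×0.938) = 0.594/0.363 = 1.64 m.

ΔE = 1.64 m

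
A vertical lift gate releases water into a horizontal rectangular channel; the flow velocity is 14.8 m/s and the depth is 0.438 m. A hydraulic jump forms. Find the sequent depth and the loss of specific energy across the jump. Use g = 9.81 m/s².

y₂ = 4.21 m; ΔE = 7.27 m

Fr₁ = V₁/√(g·y₁) = 14.8/√(9.81×0.438) = 7.14.
From the momentum equation for a rectangular channel, y₂/y₁ = ½[√(1 + 8Fr₁²) − 1] = ½[√408.8 − 1] = 9.61.
y₂ = 9.61 × 0.438 = 4.21 m.
Head loss: ΔE = (y₂ − y₁)³/(4y₁y₂) = (4.21 − 0.438)³/(4×0.438×4.21) = 53.6/7.37 = 7.27 m.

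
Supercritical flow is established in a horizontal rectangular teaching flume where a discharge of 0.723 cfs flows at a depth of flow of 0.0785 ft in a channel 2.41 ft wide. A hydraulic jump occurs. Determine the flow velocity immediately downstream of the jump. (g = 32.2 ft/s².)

q = Q/b = 0.723/2.41 = 0.300 ft²/s; V₁ = q/y₁ = 3.82 ft/s. Fr₁ = V₁/√(g·y₁) = 2.40.
From the momentum equation for a rectangular channel, y₂/y₁ = ½[√(1 + 8Fr₁²) − 1] = ½[√47.22 − 1] = 2.94.
y₂ = 2.94 × 0.0785 = 0.230 ft.
V₂ = q/y₂ = 0.300/0.230 = 1.30 ft/s.

V₂ = 1.30 ft/s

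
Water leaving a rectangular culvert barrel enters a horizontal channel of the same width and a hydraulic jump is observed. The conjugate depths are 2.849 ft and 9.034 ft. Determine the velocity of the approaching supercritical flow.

V₁ = 24.63 ft/s

For a rectangular channel the momentum equation gives q² = ½·g·y₁·y₂·(y₁ + y₂) = ½×32.2×2.849×9.034×11.88 = 4924.
q = √4924 = 70.17 ft²/s.
V₁ = q/y₁ = 70.17/2.849 = 24.63 ft/s.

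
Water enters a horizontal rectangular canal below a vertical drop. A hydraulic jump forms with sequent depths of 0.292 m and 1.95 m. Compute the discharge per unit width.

For a rectangular channel the momentum equation gives q² = ½·g·y₁·y₂·(y₁ + y₂) = ½×9.81×0.292×1.95×2.24 = 6.26.
q = √6.26 = 2.50 m²/s.

q = 2.50 m²/s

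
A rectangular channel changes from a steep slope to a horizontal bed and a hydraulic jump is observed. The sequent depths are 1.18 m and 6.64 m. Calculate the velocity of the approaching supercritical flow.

For a rectangular channel the momentum equation gives q² = ½·g·y₁·y₂·(y₁ + y₂) = ½×9.81×1.18×6.64×7.82 = 301.
q = √301 = 17.3 m²/s.
V₁ = q/y₁ = 17.3/1.18 = 14.7 m/s.

V₁ = 14.7 m/s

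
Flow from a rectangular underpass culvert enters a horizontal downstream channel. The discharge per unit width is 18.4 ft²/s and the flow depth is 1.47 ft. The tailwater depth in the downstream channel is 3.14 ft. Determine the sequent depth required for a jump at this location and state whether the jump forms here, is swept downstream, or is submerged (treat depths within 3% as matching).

V₁ = q/y₁ = 18.4/1.47 = 12.5 ft/s. Fr₁ = V₁/√(g·y₁) = 12.5/√(32.2×1.47) = 1.82.
Bélanger equation: y₂/y₁ = ½[√(1 + 8Fr₁²) − 1] = ½[√27.48 − 1] = 2.12.
y₂ = 2.12 × 1.47 = 3.12 ft.
Tailwater y_tw = 3.14 ft: y_tw ≈ y₂, so the jump forms here.

y₂ = 3.12 ft; the jump forms here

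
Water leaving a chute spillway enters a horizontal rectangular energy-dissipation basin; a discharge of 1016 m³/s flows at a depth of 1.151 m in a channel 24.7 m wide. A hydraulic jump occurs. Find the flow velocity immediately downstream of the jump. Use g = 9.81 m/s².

q = Q/b = 1016/24.7 = 41.13 m²/s; V₁ = q/y₁ = 35.74 m/s. Fr₁ = V₁/√(g·y₁) = 10.64.
Bélanger equation: y₂/y₁ = ½[√(1 + 8Fr₁²) − 1] = ½[√905.87 − 1] = 14.55.
y₂ = 14.55 × 1.151 = 16.75 m.
V₂ = q/y₂ = 41.13/16.75 = 2.456 m/s.

V₂ = 2.456 m/s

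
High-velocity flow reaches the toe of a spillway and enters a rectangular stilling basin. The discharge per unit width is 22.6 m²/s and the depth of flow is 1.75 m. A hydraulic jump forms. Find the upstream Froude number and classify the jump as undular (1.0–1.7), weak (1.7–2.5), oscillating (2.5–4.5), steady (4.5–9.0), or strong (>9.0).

V₁ = q/y₁ = 22.6/1.75 = 12.9 m/s. Fr₁ = V₁/√(g·y₁) = 12.9/√(9.81×1.75) = 3.12.
Fr₁ = 3.12 lies in the oscillating range.

Fr₁ = 3.12; oscillating jump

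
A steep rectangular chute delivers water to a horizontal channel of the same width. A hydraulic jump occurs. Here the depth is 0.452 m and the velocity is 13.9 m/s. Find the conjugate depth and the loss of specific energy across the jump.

Fr₁ = V₁/√(g·y₁) = 13.9/√(9.81×0.452) = 6.60.
By Bélanger, y₂/y₁ = ½[√(1 + 8Fr₁²) − 1] = ½[√349.6 − 1] = 8.85.
y₂ = 8.85 × 0.452 = 4.00 m.
Head loss: ΔE = (y₂ − y₁)³/(4y₁y₂) = (4.00 − 0.452)³/(4×0.452×4.00) = 44.6/7.23 = 6.17 m.

y₂ = 4.00 m; ΔE = 6.17 m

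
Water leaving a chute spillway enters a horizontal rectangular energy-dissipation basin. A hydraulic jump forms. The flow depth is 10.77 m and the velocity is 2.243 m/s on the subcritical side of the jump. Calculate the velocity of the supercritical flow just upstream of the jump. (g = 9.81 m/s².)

Fr₂ = V₂/√(g·y₂) = 2.243/√(9.81×10.77) = 0.2182.
Applying the sequent-depth relation in reverse, y₁/y₂ = ½[√(1 + 8Fr₂²) − 1] = ½[√1.3809 − 1] = 0.08757.
y₁ = 0.08757 × 10.77 = 0.9431 m.
V₁ = q/y₁ = 24.16/0.9431 = 25.61 m/s.

V₁ = 25.61 m/s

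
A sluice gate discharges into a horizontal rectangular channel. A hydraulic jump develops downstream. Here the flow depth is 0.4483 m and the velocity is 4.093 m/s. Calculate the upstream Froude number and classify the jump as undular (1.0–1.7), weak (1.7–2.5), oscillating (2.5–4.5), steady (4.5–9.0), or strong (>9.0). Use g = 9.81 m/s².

Fr₁ = 1.952; weak jump

Fr₁ = V₁/√(g·y₁) = 4.093/√(9.81×0.4483) = 1.952.
Fr₁ = 1.952 lies in the weak range.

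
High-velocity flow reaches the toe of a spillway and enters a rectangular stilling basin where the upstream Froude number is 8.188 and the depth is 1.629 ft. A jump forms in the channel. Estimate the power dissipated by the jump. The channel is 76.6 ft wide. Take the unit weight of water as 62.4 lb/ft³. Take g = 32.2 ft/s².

P = 31672 hp

Fr₁ = 8.188 (given).
From the momentum equation for a rectangular channel, y₂/y₁ = ½[√(1 + 8Fr₁²) − 1] = ½[√537.35 − 1] = 11.09.
y₂ = 11.09 × 1.629 = 18.07 ft.
Head loss: ΔE = (y₂ − y₁)³/(4y₁y₂) = (18.07 − 1.629)³/(4×1.629×18.07) = 4441/117.7 = 37.73 ft.
V₁ = Fr₁·√(g·y₁) = 8.188×√(32.2×1.629) = 59.30 ft/s; q = V₁·y₁ = 96.60 ft²/s. Q = q·b = 96.60 × 76.6 = 7400 cfs. P = γ·Q·ΔE/550 = 62.4 × 7400 × 37.73 / 550 = 31672 hp.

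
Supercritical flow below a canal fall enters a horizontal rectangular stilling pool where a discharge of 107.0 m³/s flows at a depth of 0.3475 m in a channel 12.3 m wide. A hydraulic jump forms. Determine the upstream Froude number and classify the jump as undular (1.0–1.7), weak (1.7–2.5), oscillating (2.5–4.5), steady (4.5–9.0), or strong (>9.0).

Fr₁ = 13.56; strong jump

q = Q/b = 107.0/12.3 = 8.699 m²/s; V₁ = q/y₁ = 25.03 m/s. Fr₁ = V₁/√(g·y₁) = 13.56.
Fr₁ = 13.56 lies in the strong range.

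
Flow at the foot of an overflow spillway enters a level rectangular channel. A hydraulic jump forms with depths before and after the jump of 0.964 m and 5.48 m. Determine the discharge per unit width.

q = 12.9 m²/s

For a rectangular channel the momentum equation gives q² = ½·g·y₁·y₂·(y₁ + y₂) = ½×9.81×0.964×5.48×6.44 = 167.
q = √167 = 12.9 m²/s.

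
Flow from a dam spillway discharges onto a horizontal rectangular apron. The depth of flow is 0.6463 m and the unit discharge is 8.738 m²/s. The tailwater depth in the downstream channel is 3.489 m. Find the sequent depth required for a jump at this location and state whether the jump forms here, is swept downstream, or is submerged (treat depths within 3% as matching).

V₁ = q/y₁ = 8.738/0.6463 = 13.52 m/s. Fr₁ = V₁/√(g·y₁) = 13.52/√(9.81×0.6463) = 5.369.
By Bélanger, y₂/y₁ = ½[√(1 + 8Fr₁²) − 1] = ½[√231.64 − 1] = 7.110.
y₂ = 7.110 × 0.6463 = 4.595 m.
Tailwater y_tw = 3.489 m: y_tw < y₂, so the jump is swept downstream.

y₂ = 4.595 m; the jump is swept downstream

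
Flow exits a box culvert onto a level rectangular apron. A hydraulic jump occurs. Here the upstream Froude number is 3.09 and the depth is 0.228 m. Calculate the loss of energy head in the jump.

Fr₁ = 3.09 (given).
From the momentum equation for a rectangular channel, y₂/y₁ = ½[√(1 + 8Fr₁²) − 1] = ½[√77.38 − 1] = 3.90.
y₂ = 3.90 × 0.228 = 0.889 m.
Head loss: ΔE = (y₂ − y₁)³/(4y₁y₂) = (0.889 − 0.228)³/(4×0.228×0.889) = 0.289/0.811 = 0.356 m.

ΔE = 0.356 m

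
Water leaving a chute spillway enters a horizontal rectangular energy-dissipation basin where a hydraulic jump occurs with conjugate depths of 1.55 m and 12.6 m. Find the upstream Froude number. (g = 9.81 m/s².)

For a rectangular channel the momentum equation gives q² = ½·g·y₁·y₂·(y₁ + y₂) = ½×9.81×1.55×12.6×14.2 = 1355.
q = √1355 = 36.8 m²/s.
V₁ = q/y₁ = 23.8 m/s; Fr₁ = V₁/√(g·y₁) = 6.09.

Fr₁ = 6.09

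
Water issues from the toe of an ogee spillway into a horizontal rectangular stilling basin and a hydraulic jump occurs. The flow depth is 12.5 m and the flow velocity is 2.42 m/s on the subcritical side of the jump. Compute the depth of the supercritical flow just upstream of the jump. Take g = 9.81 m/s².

y₁ = 1.10 m

Fr₂ = V₂/√(g·y₂) = 2.42/√(9.81×12.5) = 0.219.
Since the conjugate-depth ratio holds either way, y₁/y₂ = ½[√(1 + 8Fr₂²) − 1] = ½[√1.382 − 1] = 0.0878.
y₁ = 0.0878 × 12.5 = 1.10 m.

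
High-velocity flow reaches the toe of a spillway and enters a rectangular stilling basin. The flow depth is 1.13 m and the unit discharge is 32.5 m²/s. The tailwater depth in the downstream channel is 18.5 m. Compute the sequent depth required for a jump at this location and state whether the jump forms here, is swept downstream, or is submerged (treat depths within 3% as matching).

y₂ = 13.3 m; the jump is submerged

V₁ = q/y₁ = 32.5/1.13 = 28.8 m/s. Fr₁ = V₁/√(g·y₁) = 28.8/√(9.81×1.13) = 8.64.
Bélanger equation: y₂/y₁ = ½[√(1 + 8Fr₁²) − 1] = ½[√598.0 − 1] = 11.7.
y₂ = 11.7 × 1.13 = 13.3 m.
Tailwater y_tw = 18.5 m: y_tw > y₂, so the jump is submerged.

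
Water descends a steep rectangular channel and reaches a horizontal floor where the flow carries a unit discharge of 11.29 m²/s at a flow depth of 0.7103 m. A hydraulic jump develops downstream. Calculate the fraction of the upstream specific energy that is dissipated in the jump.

V₁ = q/y₁ = 11.29/0.7103 = 15.89 m/s. Fr₁ = V₁/√(g·y₁) = 15.89/√(9.81×0.7103) = 6.021.
From the momentum equation for a rectangular channel, y₂/y₁ = ½[√(1 + 8Fr₁²) − 1] = ½[√291.06 − 1] = 8.030.
y₂ = 8.030 × 0.7103 = 5.704 m.
E₁ = y₁ + V₁²/2g = 13.59 m. ΔE = (y₂ − y₁)³/(4y₁y₂) = 7.683 m. ΔE/E₁ = 7.683/13.59 = 0.566.

ΔE/E₁ = 0.566 (56.6%)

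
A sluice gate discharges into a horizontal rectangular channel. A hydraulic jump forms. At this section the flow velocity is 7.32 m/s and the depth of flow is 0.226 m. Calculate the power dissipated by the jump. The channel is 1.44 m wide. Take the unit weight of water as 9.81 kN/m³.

P = 33.4 kW

Fr₁ = V₁/√(g·y₁) = 7.32/√(9.81×0.226) = 4.92.
By Bélanger, y₂/y₁ = ½[√(1 + 8Fr₁²) − 1] = ½[√194.3 − 1] = 6.47.
y₂ = 6.47 × 0.226 = 1.46 m.
Head loss: ΔE = (y₂ − y₁)³/(4y₁y₂) = (1.46 − 0.226)³/(4×0.226×1.46) = 1.89/1.32 = 1.43 m.
q = V₁·y₁ = 7.32 × 0.226 = 1.65 m²/s. Q = q·b = 1.65 × 1.44 = 2.38 m³/s. P = γ·Q·ΔE = 9.81 × 2.38 × 1.43 = 33.4 kW.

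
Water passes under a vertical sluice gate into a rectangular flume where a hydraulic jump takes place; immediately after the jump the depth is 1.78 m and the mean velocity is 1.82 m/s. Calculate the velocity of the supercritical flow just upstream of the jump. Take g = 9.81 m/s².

V₁ = 6.20 m/s

Fr₂ = V₂/√(g·y₂) = 1.82/√(9.81×1.78) = 0.436.
From the momentum equation (using Fr₂), y₁/y₂ = ½[√(1 + 8Fr₂²) − 1] = ½[√2.518 − 1] = 0.293.
y₁ = 0.293 × 1.78 = 0.522 m.
V₁ = q/y₁ = 3.24/0.522 = 6.20 m/s.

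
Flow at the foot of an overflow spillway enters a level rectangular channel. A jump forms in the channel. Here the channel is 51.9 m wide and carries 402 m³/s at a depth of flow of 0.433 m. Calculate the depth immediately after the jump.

q = Q/b = 402/51.9 = 7.75 m²/s; V₁ = q/y₁ = 17.9 m/s. Fr₁ = V₁/√(g·y₁) = 8.68.
From the momentum equation for a rectangular channel, y₂/y₁ = ½[√(1 + 8Fr₁²) − 1] = ½[√603.7 − 1] = 11.8.
y₂ = 11.8 × 0.433 = 5.10 m.

y₂ = 5.10 m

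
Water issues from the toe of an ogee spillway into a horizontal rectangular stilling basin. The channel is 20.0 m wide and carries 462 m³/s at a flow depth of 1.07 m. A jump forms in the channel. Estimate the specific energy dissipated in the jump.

ΔE = 15.0 m

q = Q/b = 462/20.0 = 23.1 m²/s; V₁ = q/y₁ = 21.6 m/s. Fr₁ = V₁/√(g·y₁) = 6.66.
From the momentum equation for a rectangular channel, y₂/y₁ = ½[√(1 + 8Fr₁²) − 1] = ½[√356.2 − 1] = 8.94.
y₂ = 8.94 × 1.07 = 9.56 m.
V₂ = q/y₂ = 23.1/9.56 = 2.42 m/s. E₁ = y₁ + V₁²/2g = 24.8 m; E₂ = y₂ + V₂²/2g = 9.86 m. ΔE = E₁ − E₂ = 15.0 m.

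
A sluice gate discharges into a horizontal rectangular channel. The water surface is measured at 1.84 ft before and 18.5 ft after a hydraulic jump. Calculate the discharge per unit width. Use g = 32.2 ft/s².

For a rectangular channel the momentum equation gives q² = ½·g·y₁·y₂·(y₁ + y₂) = ½×32.2×1.84×18.5×20.3 = 11147.
q = √11147 = 106 ft²/s.

q = 106 ft²/s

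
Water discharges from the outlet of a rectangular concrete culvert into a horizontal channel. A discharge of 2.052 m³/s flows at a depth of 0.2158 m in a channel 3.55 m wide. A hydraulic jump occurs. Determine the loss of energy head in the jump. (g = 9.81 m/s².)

q = Q/b = 2.052/3.55 = 0.5780 m²/s; V₁ = q/y₁ = 2.679 m/s. Fr₁ = V₁/√(g·y₁) = 1.841.
By Bélanger, y₂/y₁ = ½[√(1 + 8Fr₁²) − 1] = ½[√28.112 − 1] = 2.151.
y₂ = 2.151 × 0.2158 = 0.4642 m.
V₂ = q/y₂ = 0.5780/0.4642 = 1.245 m/s. E₁ = y₁ + V₁²/2g = 0.5815 m; E₂ = y₂ + V₂²/2g = 0.5432 m. ΔE = E₁ − E₂ = 0.03825 m.

ΔE = 0.03825 m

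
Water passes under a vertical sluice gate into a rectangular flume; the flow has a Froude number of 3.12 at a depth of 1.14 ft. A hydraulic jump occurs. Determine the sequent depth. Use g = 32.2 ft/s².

y₂ = 4.49 ft

Fr₁ = 3.12 (given).
Sequent-depth ratio: y₂/y₁ = ½[√(1 + 8Fr₁²) − 1] = ½[√78.88 − 1] = 3.94.
y₂ = 3.94 × 1.14 = 4.49 ft.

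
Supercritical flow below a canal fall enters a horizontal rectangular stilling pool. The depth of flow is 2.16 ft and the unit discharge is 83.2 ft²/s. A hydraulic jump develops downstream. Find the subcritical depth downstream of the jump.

V₁ = q/y₁ = 83.2/2.16 = 38.5 ft/s. Fr₁ = V₁/√(g·y₁) = 38.5/√(32.2×2.16) = 4.62.
Sequent-depth ratio: y₂/y₁ = ½[√(1 + 8Fr₁²) − 1] = ½[√171.7 − 1] = 6.05.
y₂ = 6.05 × 2.16 = 13.1 ft.

y₂ = 13.1 ft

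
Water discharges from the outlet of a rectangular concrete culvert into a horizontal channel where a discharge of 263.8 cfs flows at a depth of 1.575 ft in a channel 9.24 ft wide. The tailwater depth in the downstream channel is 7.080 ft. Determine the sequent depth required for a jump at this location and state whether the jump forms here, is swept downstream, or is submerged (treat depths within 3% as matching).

q = Q/b = 263.8/9.24 = 28.55 ft²/s; V₁ = q/y₁ = 18.13 ft/s. Fr₁ = V₁/√(g·y₁) = 2.545.
From the momentum equation for a rectangular channel, y₂/y₁ = ½[√(1 + 8Fr₁²) − 1] = ½[√52.832 − 1] = 3.134.
y₂ = 3.134 × 1.575 = 4.936 ft.
Tailwater y_tw = 7.080 ft: y_tw > y₂, so the jump is submerged.

y₂ = 4.936 ft; the jump is submerged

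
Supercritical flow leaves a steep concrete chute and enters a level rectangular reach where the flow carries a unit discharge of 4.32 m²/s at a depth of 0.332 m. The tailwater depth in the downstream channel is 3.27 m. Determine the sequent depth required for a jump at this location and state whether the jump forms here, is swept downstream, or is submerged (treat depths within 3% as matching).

V₁ = q/y₁ = 4.32/0.332 = 13.0 m/s. Fr₁ = V₁/√(g·y₁) = 13.0/√(9.81×0.332) = 7.21.
From the momentum equation for a rectangular channel, y₂/y₁ = ½[√(1 + 8Fr₁²) − 1] = ½[√416.9 − 1] = 9.71.
y₂ = 9.71 × 0.332 = 3.22 m.
Tailwater y_tw = 3.27 m: y_tw ≈ y₂, so the jump forms here.

y₂ = 3.22 m; the jump forms here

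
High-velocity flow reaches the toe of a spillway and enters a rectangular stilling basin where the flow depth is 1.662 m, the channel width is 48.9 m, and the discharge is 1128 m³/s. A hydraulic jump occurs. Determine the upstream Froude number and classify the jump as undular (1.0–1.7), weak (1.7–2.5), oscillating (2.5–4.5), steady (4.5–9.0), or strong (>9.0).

Fr₁ = 3.437; oscillating jump

q = Q/b = 1128/48.9 = 23.07 m²/s; V₁ = q/y₁ = 13.88 m/s. Fr₁ = V₁/√(g·y₁) = 3.437.
Fr₁ = 3.437 lies in the oscillating range.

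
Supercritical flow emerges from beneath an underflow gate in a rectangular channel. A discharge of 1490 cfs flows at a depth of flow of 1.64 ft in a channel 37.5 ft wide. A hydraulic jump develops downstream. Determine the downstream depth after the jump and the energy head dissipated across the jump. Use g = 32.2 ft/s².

y₂ = 6.96 ft; ΔE = 3.29 ft

q = Q/b = 1490/37.5 = 39.7 ft²/s; V₁ = q/y₁ = 24.2 ft/s. Fr₁ = V₁/√(g·y₁) = 3.33.
From the momentum equation for a rectangular channel, y₂/y₁ = ½[√(1 + 8Fr₁²) − 1] = ½[√89.92 − 1] = 4.24.
y₂ = 4.24 × 1.64 = 6.96 ft.
V₂ = q/y₂ = 39.7/6.96 = 5.71 ft/s. E₁ = y₁ + V₁²/2g = 10.8 ft; E₂ = y₂ + V₂²/2g = 7.46 ft. ΔE = E₁ − E₂ = 3.29 ft.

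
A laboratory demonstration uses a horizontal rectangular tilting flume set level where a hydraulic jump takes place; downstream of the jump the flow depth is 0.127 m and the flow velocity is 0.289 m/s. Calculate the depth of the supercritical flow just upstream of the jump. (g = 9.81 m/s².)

y₁ = 0.0152 m

Fr₂ = V₂/√(g·y₂) = 0.289/√(9.81×0.127) = 0.259.
From the momentum equation (using Fr₂), y₁/y₂ = ½[√(1 + 8Fr₂²) − 1] = ½[√1.536 − 1] = 0.120.
y₁ = 0.120 × 0.127 = 0.0152 m.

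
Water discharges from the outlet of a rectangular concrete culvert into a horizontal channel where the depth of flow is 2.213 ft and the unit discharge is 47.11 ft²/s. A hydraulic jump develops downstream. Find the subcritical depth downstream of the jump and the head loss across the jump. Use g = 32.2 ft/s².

y₂ = 6.863 ft; ΔE = 1.655 ft

V₁ = q/y₁ = 47.11/2.213 = 21.29 ft/s. Fr₁ = V₁/√(g·y₁) = 21.29/√(32.2×2.213) = 2.522.
From the momentum equation for a rectangular channel, y₂/y₁ = ½[√(1 + 8Fr₁²) − 1] = ½[√51.876 − 1] = 3.101.
y₂ = 3.101 × 2.213 = 6.863 ft.
V₂ = q/y₂ = 47.11/6.863 = 6.864 ft/s. E₁ = y₁ + V₁²/2g = 9.250 ft; E₂ = y₂ + V₂²/2g = 7.595 ft. ΔE = E₁ − E₂ = 1.655 ft.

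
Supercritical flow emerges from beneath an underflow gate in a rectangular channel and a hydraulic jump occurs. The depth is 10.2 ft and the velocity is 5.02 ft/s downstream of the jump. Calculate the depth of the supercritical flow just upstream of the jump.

Fr₂ = V₂/√(g·y₂) = 5.02/√(32.2×10.2) = 0.277.
From the momentum equation (using Fr₂), y₁/y₂ = ½[√(1 + 8Fr₂²) − 1] = ½[√1.614 − 1] = 0.135.
y₁ = 0.135 × 10.2 = 1.38 ft.

y₁ = 1.38 ft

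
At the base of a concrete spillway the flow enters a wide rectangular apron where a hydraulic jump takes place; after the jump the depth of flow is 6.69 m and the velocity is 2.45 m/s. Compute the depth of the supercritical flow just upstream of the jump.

Fr₂ = V₂/√(g·y₂) = 2.45/√(9.81×6.69) = 0.302.
Applying the sequent-depth relation in reverse, y₁/y₂ = ½[√(1 + 8Fr₂²) − 1] = ½[√1.732 − 1] = 0.158.
y₁ = 0.158 × 6.69 = 1.06 m.

y₁ = 1.06 m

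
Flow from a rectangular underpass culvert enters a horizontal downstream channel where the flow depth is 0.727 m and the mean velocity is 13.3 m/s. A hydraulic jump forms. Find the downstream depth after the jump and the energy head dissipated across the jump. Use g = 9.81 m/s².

Fr₁ = V₁/√(g·y₁) = 13.3/√(9.81×0.727) = 4.98.
Conjugate-depth relation: y₂/y₁ = ½[√(1 + 8Fr₁²) − 1] = ½[√199.4 − 1] = 6.56.
y₂ = 6.56 × 0.727 = 4.77 m.
Head loss: ΔE = (y₂ − y₁)³/(4y₁y₂) = (4.77 − 0.727)³/(4×0.727×4.77) = 66.1/13.9 = 4.76 m.

y₂ = 4.77 m; ΔE = 4.76 m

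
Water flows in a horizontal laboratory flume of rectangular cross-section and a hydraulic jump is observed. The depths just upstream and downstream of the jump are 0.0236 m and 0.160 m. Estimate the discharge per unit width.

q = 0.0583 m²/s

For a rectangular channel the momentum equation gives q² = ½·g·y₁·y₂·(y₁ + y₂) = ½×9.81×0.0236×0.160×0.184 = 0.00340.
q = √0.00340 = 0.0583 m²/s.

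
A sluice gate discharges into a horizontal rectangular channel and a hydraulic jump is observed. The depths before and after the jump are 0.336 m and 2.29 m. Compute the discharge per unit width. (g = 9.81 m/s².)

q = 3.15 m²/s

For a rectangular channel the momentum equation gives q² = ½·g·y₁·y₂·(y₁ + y₂) = ½×9.81×0.336×2.29×2.63 = 9.91.
q = √9.91 = 3.15 m²/s.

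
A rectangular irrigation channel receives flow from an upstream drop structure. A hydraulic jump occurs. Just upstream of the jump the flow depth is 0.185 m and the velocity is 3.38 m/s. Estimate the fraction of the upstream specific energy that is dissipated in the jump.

ΔE/E₁ = 0.177 (17.7%)

Fr₁ = V₁/√(g·y₁) = 3.38/√(9.81×0.185) = 2.51.
By Bélanger, y₂/y₁ = ½[√(1 + 8Fr₁²) − 1] = ½[√51.36 − 1] = 3.08.
y₂ = 3.08 × 0.185 = 0.570 m.
E₁ = y₁ + V₁²/2g = 0.767 m. ΔE = (y₂ − y₁)³/(4y₁y₂) = 0.136 m. ΔE/E₁ = 0.136/0.767 = 0.177.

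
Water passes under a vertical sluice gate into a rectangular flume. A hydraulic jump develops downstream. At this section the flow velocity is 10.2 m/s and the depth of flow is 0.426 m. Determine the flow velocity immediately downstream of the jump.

Fr₁ = V₁/√(g·y₁) = 10.2/√(9.81×0.426) = 4.99.
By Bélanger, y₂/y₁ = ½[√(1 + 8Fr₁²) − 1] = ½[√200.2 − 1] = 6.57.
y₂ = 6.57 × 0.426 = 2.80 m.
q = V₁·y₁ = 10.2 × 0.426 = 4.35 m²/s.
V₂ = q/y₂ = 4.35/2.80 = 1.55 m/s.

V₂ = 1.55 m/s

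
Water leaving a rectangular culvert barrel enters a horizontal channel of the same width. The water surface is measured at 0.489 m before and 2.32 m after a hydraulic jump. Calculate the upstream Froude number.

Fr₁ = 3.69

For a rectangular channel the momentum equation gives q² = ½·g·y₁·y₂·(y₁ + y₂) = ½×9.81×0.489×2.32×2.81 = 15.6.
q = √15.6 = 3.95 m²/s.
V₁ = q/y₁ = 8.09 m/s; Fr₁ = V₁/√(g·y₁) = 3.69.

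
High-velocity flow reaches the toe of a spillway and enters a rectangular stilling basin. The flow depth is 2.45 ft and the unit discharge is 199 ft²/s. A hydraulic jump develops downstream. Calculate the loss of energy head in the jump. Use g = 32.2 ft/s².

V₁ = q/y₁ = 199/2.45 = 81.2 ft/s. Fr₁ = V₁/√(g·y₁) = 81.2/√(32.2×2.45) = 9.14.
By Bélanger, y₂/y₁ = ½[√(1 + 8Fr₁²) − 1] = ½[√670.0 − 1] = 12.4.
y₂ = 12.4 × 2.45 = 30.5 ft.
Head loss: ΔE = (y₂ − y₁)³/(4y₁y₂) = (30.5 − 2.45)³/(4×2.45×30.5) = 22032/299 = 73.7 ft.

ΔE = 73.7 ft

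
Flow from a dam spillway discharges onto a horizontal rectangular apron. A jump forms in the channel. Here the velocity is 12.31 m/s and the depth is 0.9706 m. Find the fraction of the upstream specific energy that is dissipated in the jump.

ΔE/E₁ = 0.390 (39.0%)

Fr₁ = V₁/√(g·y₁) = 12.31/√(9.81×0.9706) = 3.989.
From the momentum equation for a rectangular channel, y₂/y₁ = ½[√(1 + 8Fr₁²) − 1] = ½[√128.32 − 1] = 5.164.
y₂ = 5.164 × 0.9706 = 5.012 m.
E₁ = y₁ + V₁²/2g = 8.694 m. ΔE = (y₂ − y₁)³/(4y₁y₂) = 3.392 m. ΔE/E₁ = 3.392/8.694 = 0.390.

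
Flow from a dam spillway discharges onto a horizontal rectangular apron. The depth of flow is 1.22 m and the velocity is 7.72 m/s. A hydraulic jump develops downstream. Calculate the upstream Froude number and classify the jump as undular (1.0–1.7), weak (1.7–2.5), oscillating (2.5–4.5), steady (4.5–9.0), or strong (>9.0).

Fr₁ = 2.23; weak jump

Fr₁ = V₁/√(g·y₁) = 7.72/√(9.81×1.22) = 2.23.
Fr₁ = 2.23 lies in the weak range.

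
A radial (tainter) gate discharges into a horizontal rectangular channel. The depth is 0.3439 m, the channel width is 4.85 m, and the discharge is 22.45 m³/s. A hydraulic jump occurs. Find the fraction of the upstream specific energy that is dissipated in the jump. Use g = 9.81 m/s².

q = Q/b = 22.45/4.85 = 4.629 m²/s; V₁ = q/y₁ = 13.46 m/s. Fr₁ = V₁/√(g·y₁) = 7.328.
Bélanger equation: y₂/y₁ = ½[√(1 + 8Fr₁²) − 1] = ½[√430.61 − 1] = 9.876.
y₂ = 9.876 × 0.3439 = 3.396 m.
E₁ = y₁ + V₁²/2g = 9.578 m. ΔE = (y₂ − y₁)³/(4y₁y₂) = 6.087 m. ΔE/E₁ = 6.087/9.578 = 0.636.

ΔE/E₁ = 0.636 (63.6%)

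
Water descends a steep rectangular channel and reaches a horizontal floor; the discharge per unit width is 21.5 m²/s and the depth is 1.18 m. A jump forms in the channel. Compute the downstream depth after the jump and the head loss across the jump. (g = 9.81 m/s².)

y₂ = 8.37 m; ΔE = 9.40 m

V₁ = q/y₁ = 21.5/1.18 = 18.2 m/s. Fr₁ = V₁/√(g·y₁) = 18.2/√(9.81×1.18) = 5.36.
Sequent-depth ratio: y₂/y₁ = ½[√(1 + 8Fr₁²) − 1] = ½[√230.4 − 1] = 7.09.
y₂ = 7.09 × 1.18 = 8.37 m.
V₂ = q/y₂ = 21.5/8.37 = 2.57 m/s. E₁ = y₁ + V₁²/2g = 18.1 m; E₂ = y₂ + V₂²/2g = 8.70 m. ΔE = E₁ − E₂ = 9.40 m.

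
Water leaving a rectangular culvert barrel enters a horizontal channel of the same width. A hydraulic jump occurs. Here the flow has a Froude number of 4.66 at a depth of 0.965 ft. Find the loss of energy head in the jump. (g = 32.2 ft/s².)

ΔE = 5.27 ft

Fr₁ = 4.66 (given).
From the momentum equation for a rectangular channel, y₂/y₁ = ½[√(1 + 8Fr₁²) − 1] = ½[√174.7 − 1] = 6.11.
y₂ = 6.11 × 0.965 = 5.90 ft.
Head loss: ΔE = (y₂ − y₁)³/(4y₁y₂) = (5.90 − 0.965)³/(4×0.965×5.90) = 120/22.8 = 5.27 ft.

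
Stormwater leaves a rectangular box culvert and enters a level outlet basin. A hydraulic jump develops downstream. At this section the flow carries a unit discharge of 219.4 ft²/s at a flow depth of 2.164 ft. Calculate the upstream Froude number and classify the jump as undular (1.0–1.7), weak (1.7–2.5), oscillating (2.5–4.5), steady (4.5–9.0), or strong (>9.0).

V₁ = q/y₁ = 219.4/2.164 = 101.4 ft/s. Fr₁ = V₁/√(g·y₁) = 101.4/√(32.2×2.164) = 12.15.
Fr₁ = 12.15 lies in the strong range.

Fr₁ = 12.15; strong jump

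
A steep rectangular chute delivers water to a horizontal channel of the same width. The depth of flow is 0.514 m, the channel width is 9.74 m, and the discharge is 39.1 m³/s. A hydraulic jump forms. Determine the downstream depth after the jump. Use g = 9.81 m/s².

q = Q/b = 39.1/9.74 = 4.01 m²/s; V₁ = q/y₁ = 7.81 m/s. Fr₁ = V₁/√(g·y₁) = 3.48.
Conjugate-depth relation: y₂/y₁ = ½[√(1 + 8Fr₁²) − 1] = ½[√97.78 − 1] = 4.44.
y₂ = 4.44 × 0.514 = 2.28 m.

y₂ = 2.28 m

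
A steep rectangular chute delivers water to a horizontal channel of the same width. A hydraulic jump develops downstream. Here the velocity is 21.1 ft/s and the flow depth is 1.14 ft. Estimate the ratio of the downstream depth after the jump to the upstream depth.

y₂/y₁ = 4.45

Fr₁ = V₁/√(g·y₁) = 21.1/√(32.2×1.14) = 3.48.
From the momentum equation for a rectangular channel, y₂/y₁ = ½[√(1 + 8Fr₁²) − 1] = ½[√98.03 − 1] = 4.45.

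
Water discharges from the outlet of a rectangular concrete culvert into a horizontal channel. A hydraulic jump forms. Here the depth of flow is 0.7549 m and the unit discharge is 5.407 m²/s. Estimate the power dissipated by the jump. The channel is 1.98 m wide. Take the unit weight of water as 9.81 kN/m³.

V₁ = q/y₁ = 5.407/0.7549 = 7.163 m/s. Fr₁ = V₁/√(g·y₁) = 7.163/√(9.81×0.7549) = 2.632.
Sequent-depth ratio: y₂/y₁ = ½[√(1 + 8Fr₁²) − 1] = ½[√56.420 − 1] = 3.256.
y₂ = 3.256 × 0.7549 = 2.458 m.
Head loss: ΔE = (y₂ − y₁)³/(4y₁y₂) = (2.458 − 0.7549)³/(4×0.7549×2.458) = 4.937/7.421 = 0.6653 m.
Q = q·b = 5.407 × 1.98 = 10.71 m³/s. P = γ·Q·ΔE = 9.81 × 10.71 × 0.6653 = 69.87 kW.

P = 69.87 kW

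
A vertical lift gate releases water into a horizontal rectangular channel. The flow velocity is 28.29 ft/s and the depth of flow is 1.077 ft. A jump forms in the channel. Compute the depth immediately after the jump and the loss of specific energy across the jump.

y₂ = 6.798 ft; ΔE = 6.394 ft

Fr₁ = V₁/√(g·y₁) = 28.29/√(32.2×1.077) = 4.804.
Bélanger equation: y₂/y₁ = ½[√(1 + 8Fr₁²) − 1] = ½[√185.62 − 1] = 6.312.
y₂ = 6.312 × 1.077 = 6.798 ft.
q = V₁·y₁ = 28.29 × 1.077 = 30.47 ft²/s. V₂ = q/y₂ = 30.47/6.798 = 4.482 ft/s. E₁ = y₁ + V₁²/2g = 13.50 ft; E₂ = y₂ + V₂²/2g = 7.110 ft. ΔE = E₁ − E₂ = 6.394 ft.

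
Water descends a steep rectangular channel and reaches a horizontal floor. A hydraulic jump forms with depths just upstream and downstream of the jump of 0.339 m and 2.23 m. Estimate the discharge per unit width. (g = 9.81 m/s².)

q = 3.09 m²/s

For a rectangular channel the momentum equation gives q² = ½·g·y₁·y₂·(y₁ + y₂) = ½×9.81×0.339×2.23×2.57 = 9.53.
q = √9.53 = 3.09 m²/s.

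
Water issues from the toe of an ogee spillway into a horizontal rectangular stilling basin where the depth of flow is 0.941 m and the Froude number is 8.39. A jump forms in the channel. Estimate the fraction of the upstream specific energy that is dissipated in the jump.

Fr₁ = 8.39 (given).
Sequent-depth ratio: y₂/y₁ = ½[√(1 + 8Fr₁²) − 1] = ½[√564.1 − 1] = 11.4.
y₂ = 11.4 × 0.941 = 10.7 m.
E₁ = y₁(1 + Fr₁²/2) = 0.941×(1 + 8.39²/2) = 34.1 m. ΔE = (y₂ − y₁)³/(4y₁y₂) = 23.1 m. ΔE/E₁ = 23.1/34.1 = 0.678.

ΔE/E₁ = 0.678 (67.8%)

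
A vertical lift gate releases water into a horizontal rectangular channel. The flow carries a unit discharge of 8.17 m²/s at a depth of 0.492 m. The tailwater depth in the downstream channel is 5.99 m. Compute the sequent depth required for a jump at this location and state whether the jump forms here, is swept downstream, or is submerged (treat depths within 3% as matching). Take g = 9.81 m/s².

V₁ = q/y₁ = 8.17/0.492 = 16.6 m/s. Fr₁ = V₁/√(g·y₁) = 16.6/√(9.81×0.492) = 7.56.
Bélanger equation: y₂/y₁ = ½[√(1 + 8Fr₁²) − 1] = ½[√458.1 − 1] = 10.2.
y₂ = 10.2 × 0.492 = 5.02 m.
Tailwater y_tw = 5.99 m: y_tw > y₂, so the jump is submerged.

y₂ = 5.02 m; the jump is submerged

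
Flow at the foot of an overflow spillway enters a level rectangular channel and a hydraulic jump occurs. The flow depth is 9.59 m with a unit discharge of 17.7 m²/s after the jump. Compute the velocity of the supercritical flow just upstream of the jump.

V₁ = 27.2 m/s

V₂ = q/y₂ = 17.7/9.59 = 1.85 m/s; Fr₂ = V₂/√(g·y₂) = 0.190.
Applying the sequent-depth relation in reverse, y₁/y₂ = ½[√(1 + 8Fr₂²) − 1] = ½[√1.290 − 1] = 0.0678.
y₁ = 0.0678 × 9.59 = 0.650 m.
V₁ = q/y₁ = 17.7/0.650 = 27.2 m/s.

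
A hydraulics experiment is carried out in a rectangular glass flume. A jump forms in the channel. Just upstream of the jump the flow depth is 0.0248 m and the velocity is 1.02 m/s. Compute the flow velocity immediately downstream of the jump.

Fr₁ = V₁/√(g·y₁) = 1.02/√(9.81×0.0248) = 2.07.
Bélanger equation: y₂/y₁ = ½[√(1 + 8Fr₁²) − 1] = ½[√35.21 − 1] = 2.47.
y₂ = 2.47 × 0.0248 = 0.0612 m.
q = V₁·y₁ = 1.02 × 0.0248 = 0.0253 m²/s.
V₂ = q/y₂ = 0.0253/0.0612 = 0.413 m/s.

V₂ = 0.413 m/s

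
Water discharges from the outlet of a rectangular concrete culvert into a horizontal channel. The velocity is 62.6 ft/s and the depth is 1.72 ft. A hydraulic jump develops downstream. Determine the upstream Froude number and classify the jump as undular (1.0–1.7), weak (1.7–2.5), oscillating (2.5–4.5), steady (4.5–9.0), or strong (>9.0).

Fr₁ = V₁/√(g·y₁) = 62.6/√(32.2×1.72) = 8.41.
Fr₁ = 8.41 lies in the steady range.

Fr₁ = 8.41; steady jump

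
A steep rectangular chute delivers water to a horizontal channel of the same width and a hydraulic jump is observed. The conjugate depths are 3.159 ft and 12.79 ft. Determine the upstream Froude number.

For a rectangular channel the momentum equation gives q² = ½·g·y₁·y₂·(y₁ + y₂) = ½×32.2×3.159×12.79×15.95 = 10375.
q = √10375 = 101.9 ft²/s.
V₁ = q/y₁ = 32.24 ft/s; Fr₁ = V₁/√(g·y₁) = 3.197.

Fr₁ = 3.197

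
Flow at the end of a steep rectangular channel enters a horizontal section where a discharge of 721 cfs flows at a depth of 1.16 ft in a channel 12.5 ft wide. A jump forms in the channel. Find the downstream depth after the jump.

y₂ = 12.8 ft

q = Q/b = 721/12.5 = 57.7 ft²/s; V₁ = q/y₁ = 49.7 ft/s. Fr₁ = V₁/√(g·y₁) = 8.14.
Sequent-depth ratio: y₂/y₁ = ½[√(1 + 8Fr₁²) − 1] = ½[√530.6 − 1] = 11.0.
y₂ = 11.0 × 1.16 = 12.8 ft.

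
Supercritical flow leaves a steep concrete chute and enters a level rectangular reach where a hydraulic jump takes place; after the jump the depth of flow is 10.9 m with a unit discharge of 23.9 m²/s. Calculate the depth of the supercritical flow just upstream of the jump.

y₁ = 0.905 m

V₂ = q/y₂ = 23.9/10.9 = 2.19 m/s; Fr₂ = V₂/√(g·y₂) = 0.212.
The Bélanger relation is symmetric: y₁/y₂ = ½[√(1 + 8Fr₂²) − 1] = ½[√1.360 − 1] = 0.0830.
y₁ = 0.0830 × 10.9 = 0.905 m.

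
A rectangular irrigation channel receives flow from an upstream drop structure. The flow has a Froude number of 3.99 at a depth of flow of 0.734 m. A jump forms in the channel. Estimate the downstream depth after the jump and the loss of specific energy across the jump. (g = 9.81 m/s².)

y₂ = 3.79 m; ΔE = 2.57 m

Fr₁ = 3.99 (given).
Bélanger equation: y₂/y₁ = ½[√(1 + 8Fr₁²) − 1] = ½[√128.4 − 1] = 5.16.
y₂ = 5.16 × 0.734 = 3.79 m.
V₁ = Fr₁·√(g·y₁) = 3.99×√(9.81×0.734) = 10.7 m/s; q = V₁·y₁ = 7.86 m²/s. V₂ = q/y₂ = 7.86/3.79 = 2.07 m/s. E₁ = y₁ + V₁²/2g = 6.58 m; E₂ = y₂ + V₂²/2g = 4.01 m. ΔE = E₁ − E₂ = 2.57 m.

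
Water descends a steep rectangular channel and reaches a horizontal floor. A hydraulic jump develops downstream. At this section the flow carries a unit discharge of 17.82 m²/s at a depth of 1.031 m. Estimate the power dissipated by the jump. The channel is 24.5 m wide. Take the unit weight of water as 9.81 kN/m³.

P = 36570 kW

V₁ = q/y₁ = 17.82/1.031 = 17.28 m/s. Fr₁ = V₁/√(g·y₁) = 17.28/√(9.81×1.031) = 5.435.
From the momentum equation for a rectangular channel, y₂/y₁ = ½[√(1 + 8Fr₁²) − 1] = ½[√237.30 − 1] = 7.202.
y₂ = 7.202 × 1.031 = 7.426 m.
Head loss: ΔE = (y₂ − y₁)³/(4y₁y₂) = (7.426 − 1.031)³/(4×1.031×7.426) = 261.5/30.62 = 8.538 m.
Q = q·b = 17.82 × 24.5 = 436.6 m³/s. P = γ·Q·ΔE = 9.81 × 436.6 × 8.538 = 36570 kW.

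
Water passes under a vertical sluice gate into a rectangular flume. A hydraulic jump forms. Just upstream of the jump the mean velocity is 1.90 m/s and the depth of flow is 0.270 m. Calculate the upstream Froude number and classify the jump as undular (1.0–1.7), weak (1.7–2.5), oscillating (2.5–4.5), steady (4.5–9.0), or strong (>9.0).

Fr₁ = 1.17; undular jump

Fr₁ = V₁/√(g·y₁) = 1.90/√(9.81×0.270) = 1.17.
Fr₁ = 1.17 lies in the undular range.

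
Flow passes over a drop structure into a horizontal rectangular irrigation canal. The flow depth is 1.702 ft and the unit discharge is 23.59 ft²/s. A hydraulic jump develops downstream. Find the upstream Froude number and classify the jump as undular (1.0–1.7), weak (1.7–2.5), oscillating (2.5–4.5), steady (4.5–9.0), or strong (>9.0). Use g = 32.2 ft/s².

Fr₁ = 1.872; weak jump

V₁ = q/y₁ = 23.59/1.702 = 13.86 ft/s. Fr₁ = V₁/√(g·y₁) = 13.86/√(32.2×1.702) = 1.872.
Fr₁ = 1.872 lies in the weak range.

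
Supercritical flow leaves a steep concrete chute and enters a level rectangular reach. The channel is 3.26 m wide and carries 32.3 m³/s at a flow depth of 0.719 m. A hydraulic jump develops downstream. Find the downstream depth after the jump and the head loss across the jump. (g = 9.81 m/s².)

q = Q/b = 32.3/3.26 = 9.91 m²/s; V₁ = q/y₁ = 13.8 m/s. Fr₁ = V₁/√(g·y₁) = 5.19.
By Bélanger, y₂/y₁ = ½[√(1 + 8Fr₁²) − 1] = ½[√216.4 − 1] = 6.85.
y₂ = 6.85 × 0.719 = 4.93 m.
Head loss: ΔE = (y₂ − y₁)³/(4y₁y₂) = (4.93 − 0.719)³/(4×0.719×4.93) = 74.6/14.2 = 5.26 m.

y₂ = 4.93 m; ΔE = 5.26 m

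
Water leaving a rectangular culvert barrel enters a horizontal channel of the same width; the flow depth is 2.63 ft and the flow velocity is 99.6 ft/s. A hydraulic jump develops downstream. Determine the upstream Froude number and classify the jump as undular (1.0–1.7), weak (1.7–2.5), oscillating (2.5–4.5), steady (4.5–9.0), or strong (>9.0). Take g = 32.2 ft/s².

Fr₁ = V₁/√(g·y₁) = 99.6/√(32.2×2.63) = 10.8.
Fr₁ = 10.8 lies in the strong range.

Fr₁ = 10.8; strong jump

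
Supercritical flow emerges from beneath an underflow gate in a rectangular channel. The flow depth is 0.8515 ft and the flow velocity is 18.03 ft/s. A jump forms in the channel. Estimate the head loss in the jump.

ΔE = 1.896 ft

Fr₁ = V₁/√(g·y₁) = 18.03/√(32.2×0.8515) = 3.443.
Conjugate-depth relation: y₂/y₁ = ½[√(1 + 8Fr₁²) − 1] = ½[√95.851 − 1] = 4.395.
y₂ = 4.395 × 0.8515 = 3.742 ft.
q = V₁·y₁ = 18.03 × 0.8515 = 15.35 ft²/s. V₂ = q/y₂ = 15.35/3.742 = 4.102 ft/s. E₁ = y₁ + V₁²/2g = 5.899 ft; E₂ = y₂ + V₂²/2g = 4.004 ft. ΔE = E₁ − E₂ = 1.896 ft.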